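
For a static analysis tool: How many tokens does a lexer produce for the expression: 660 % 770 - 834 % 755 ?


Scanning '660 % 770 - 834 % 755'
Token 1: '660' -> integer_literal
Token 2: '%' -> operator
Token 3: '770' -> integer_literal
Token 4: '-' -> operator
Token 5: '834' -> integer_literal
Token 6: '%' -> operator
Token 7: '755' -> integer_literal
Total tokens: 7

7


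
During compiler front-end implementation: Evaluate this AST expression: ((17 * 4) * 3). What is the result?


Expression: ((17 * 4) * 3)
Evaluating step by step:
  17 * 4 = 68
  68 * 3 = 204
Result: 204

204


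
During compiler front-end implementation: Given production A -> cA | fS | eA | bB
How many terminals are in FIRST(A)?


Production: A -> cA | fS | eA | bB
Examining each alternative for leading terminals:
  A -> cA : first terminal = 'c'
  A -> fS : first terminal = 'f'
  A -> eA : first terminal = 'e'
  A -> bB : first terminal = 'b'
FIRST(A) = {b, c, e, f}
Count: 4

4


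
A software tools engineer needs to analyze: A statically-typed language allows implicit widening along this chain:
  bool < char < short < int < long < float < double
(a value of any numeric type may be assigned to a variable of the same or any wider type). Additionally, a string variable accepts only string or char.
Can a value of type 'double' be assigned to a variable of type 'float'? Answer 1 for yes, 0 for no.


Target variable type: float
Source value type: double
Numeric ranks: double=6, float=5
Widening allowed iff rank(source) <= rank(target): 6 <= 5? No
Result: 0

0


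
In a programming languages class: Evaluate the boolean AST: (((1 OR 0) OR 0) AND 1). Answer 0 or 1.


Step 1: Evaluate inner node
  1 OR 0 = 1
Step 2: Evaluate next node
  1 OR 0 = 1
Step 3: Evaluate root node
  1 AND 1 = 1

1


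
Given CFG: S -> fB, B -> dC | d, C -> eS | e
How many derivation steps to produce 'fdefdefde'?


Grammar: S -> fB, B -> dC | d, C -> eS | e
Deriving 'fdefdefde':
Step 1: S -> fB => fB
Step 2: B -> dC => fdC
Step 3: C -> eS => fdeS
Step 4: S -> fB => fdefB
Step 5: B -> dC => fdefdC
Step 6: C -> eS => fdefdeS
Step 7: S -> fB => fdefdefB
Step 8: B -> dC => fdefdefdC
Step 9: C -> e => fdefdefde
Total derivation steps: 9

9


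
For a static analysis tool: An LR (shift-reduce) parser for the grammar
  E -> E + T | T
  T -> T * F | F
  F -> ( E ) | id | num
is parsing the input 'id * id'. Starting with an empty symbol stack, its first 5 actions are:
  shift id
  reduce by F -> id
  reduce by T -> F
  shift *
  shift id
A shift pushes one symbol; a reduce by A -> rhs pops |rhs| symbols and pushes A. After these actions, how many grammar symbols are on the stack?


Tracking the symbol stack through each action:
  Action 1: shift 'id' : push -> stack = [id] (size 1)
  Action 2: reduce by F -> id : pop 1, push F -> stack = [F] (size 1)
  Action 3: reduce by T -> F : pop 1, push T -> stack = [T] (size 1)
  Action 4: shift '*' : push -> stack = [T, *] (size 2)
  Action 5: shift 'id' : push -> stack = [T, *, id] (size 3)
Final stack size: 3

3


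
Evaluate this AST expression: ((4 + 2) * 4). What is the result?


Expression: ((4 + 2) * 4)
Evaluating step by step:
  4 + 2 = 6
  6 * 4 = 24
Result: 24

24


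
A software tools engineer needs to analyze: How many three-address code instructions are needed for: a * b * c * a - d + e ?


Expression: a * b * c * a - d + e
Generating three-address code (respecting * over +/- precedence):
  Instruction 1: t1 = a * b
  Instruction 2: t2 = t1 * c
  Instruction 3: t3 = t2 * a
  Instruction 4: t4 = t3 - d
  Instruction 5: t5 = t4 + e
Total instructions: 5

5


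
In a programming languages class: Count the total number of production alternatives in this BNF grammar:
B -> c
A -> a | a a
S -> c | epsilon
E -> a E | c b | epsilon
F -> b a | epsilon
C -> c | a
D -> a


Counting alternatives per rule:
  B: 1 alternative(s)
  A: 2 alternative(s)
  S: 2 alternative(s)
  E: 3 alternative(s)
  F: 2 alternative(s)
  C: 2 alternative(s)
  D: 1 alternative(s)
Sum: 1 + 2 + 2 + 3 + 2 + 2 + 1 = 13

13


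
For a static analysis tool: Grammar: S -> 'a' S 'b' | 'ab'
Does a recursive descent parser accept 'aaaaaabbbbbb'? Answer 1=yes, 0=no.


Grammar accepts strings of the form a^n b^n (n >= 1)
Word: 'aaaaaabbbbbb'
Counting: 6 a's and 6 b's
Check: 6 == 6? Yes
Derivation (S -> aSb applied 5 time(s), then S -> ab): S => aSb => aaSbb => aaaSbbb => aaaaSbbbb => aaaaaSbbbbb => aaaaaabbbbbb
Accepted

1


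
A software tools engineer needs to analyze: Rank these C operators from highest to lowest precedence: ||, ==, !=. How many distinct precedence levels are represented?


Looking up precedence for each operator:
  || -> precedence 1
  == -> precedence 3
  != -> precedence 3
Sorted highest to lowest: ==, !=, ||
Distinct precedence values: [3, 1]
Number of distinct levels: 2

2


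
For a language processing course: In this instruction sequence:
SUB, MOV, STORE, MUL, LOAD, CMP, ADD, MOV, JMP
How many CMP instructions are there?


Scanning instruction sequence for CMP:
  Position 1: SUB
  Position 2: MOV
  Position 3: STORE
  Position 4: MUL
  Position 5: LOAD
  Position 6: CMP <- MATCH
  Position 7: ADD
  Position 8: MOV
  Position 9: JMP
Matches at positions: [6]
Total CMP count: 1

1


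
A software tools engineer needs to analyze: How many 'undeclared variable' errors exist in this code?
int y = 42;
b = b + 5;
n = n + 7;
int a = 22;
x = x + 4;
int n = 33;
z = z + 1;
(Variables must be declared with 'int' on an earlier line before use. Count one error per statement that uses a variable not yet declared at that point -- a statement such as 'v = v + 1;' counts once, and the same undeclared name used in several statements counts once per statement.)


Scanning code line by line:
  Line 1: declare 'y' -> declared = ['y']
  Line 2: use 'b' -> ERROR (undeclared)
  Line 3: use 'n' -> ERROR (undeclared)
  Line 4: declare 'a' -> declared = ['a', 'y']
  Line 5: use 'x' -> ERROR (undeclared)
  Line 6: declare 'n' -> declared = ['a', 'n', 'y']
  Line 7: use 'z' -> ERROR (undeclared)
Total undeclared variable errors: 4

4


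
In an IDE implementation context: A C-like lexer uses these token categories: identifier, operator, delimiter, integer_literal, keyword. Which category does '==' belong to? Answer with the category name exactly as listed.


Token: '=='
Checking categories:
  identifier: no
  integer_literal: no
  operator: YES
  keyword: no
  delimiter: no
Category: operator

operator


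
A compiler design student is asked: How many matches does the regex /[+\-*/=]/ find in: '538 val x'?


Pattern: /[+\-*/=]/ (operators)
Input: '538 val x'
Scanning for matches:
Total matches: 0

0


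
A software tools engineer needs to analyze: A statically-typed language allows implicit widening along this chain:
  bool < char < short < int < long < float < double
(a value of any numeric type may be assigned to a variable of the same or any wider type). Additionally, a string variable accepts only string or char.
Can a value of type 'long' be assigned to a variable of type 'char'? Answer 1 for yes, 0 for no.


Target variable type: char
Source value type: long
Numeric ranks: long=4, char=1
Widening allowed iff rank(source) <= rank(target): 4 <= 1? No
Result: 0

0


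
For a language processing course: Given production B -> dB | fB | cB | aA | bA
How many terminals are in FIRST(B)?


Production: B -> dB | fB | cB | aA | bA
Examining each alternative for leading terminals:
  B -> dB : first terminal = 'd'
  B -> fB : first terminal = 'f'
  B -> cB : first terminal = 'c'
  B -> aA : first terminal = 'a'
  B -> bA : first terminal = 'b'
FIRST(B) = {a, b, c, d, f}
Count: 5

5


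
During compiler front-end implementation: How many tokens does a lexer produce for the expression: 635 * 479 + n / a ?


Scanning '635 * 479 + n / a'
Token 1: '635' -> integer_literal
Token 2: '*' -> operator
Token 3: '479' -> integer_literal
Token 4: '+' -> operator
Token 5: 'n' -> identifier
Token 6: '/' -> operator
Token 7: 'a' -> identifier
Total tokens: 7

7


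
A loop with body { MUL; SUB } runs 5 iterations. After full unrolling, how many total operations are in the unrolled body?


Loop body operations: MUL, SUB (2 ops per iteration)
Unrolling 5 iterations:
  Iteration 1: MUL, SUB (2 ops)
  Iteration 2: MUL, SUB (2 ops)
  Iteration 3: MUL, SUB (2 ops)
  Iteration 4: MUL, SUB (2 ops)
  Iteration 5: MUL, SUB (2 ops)
Total: 5 iterations * 2 ops/iter = 10 operations

10


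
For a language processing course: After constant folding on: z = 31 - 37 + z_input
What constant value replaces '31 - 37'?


Identifying constant sub-expression:
  Original: z = 31 - 37 + z_input
  31 and 37 are both compile-time constants
  Evaluating: 31 - 37 = -6
  After folding: z = -6 + z_input

-6


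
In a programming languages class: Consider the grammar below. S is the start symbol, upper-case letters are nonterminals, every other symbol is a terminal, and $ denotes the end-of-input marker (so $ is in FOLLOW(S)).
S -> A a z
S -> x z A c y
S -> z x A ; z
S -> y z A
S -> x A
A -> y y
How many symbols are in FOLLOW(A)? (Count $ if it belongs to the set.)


S is the start symbol and does not occur in any rule body, so FOLLOW(S) = {$}.
Examining every occurrence of A in a rule body:
  S -> A a z : A is followed by terminal 'a' -> add 'a'
  S -> x z A c y : A is followed by terminal 'c' -> add 'c'
  S -> z x A ; z : A is followed by terminal ';' -> add ';'
  S -> y z A : A is at the right end -> add FOLLOW(S) = {$}
  S -> x A : A is at the right end -> add FOLLOW(S) = {$} (already in the set)
  A -> y y : A does not occur in the body -> contributes nothing
FOLLOW(A) = {;, a, c, $}
Count: 4

4


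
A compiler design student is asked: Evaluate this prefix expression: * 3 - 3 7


Parsing prefix expression: * 3 - 3 7
Step 1: Innermost operation '- 3 7'
  3 - 7 = -4
Step 2: Outer operation '* 3 [-4]'
  3 * -4 = -12

-12


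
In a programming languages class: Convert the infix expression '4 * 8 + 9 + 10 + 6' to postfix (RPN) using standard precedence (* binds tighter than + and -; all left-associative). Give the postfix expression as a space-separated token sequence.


Applying the shunting-yard algorithm:
  Operand 4 -> output
  Push '*' onto operator stack -> op-stack: [*]
  Operand 8 -> output
  See '+' (prec 1); top '*' (prec 2) >= it -> pop '*' to output
  Push '+' onto operator stack -> op-stack: [+]
  Operand 9 -> output
  See '+' (prec 1); top '+' (prec 1) >= it -> pop '+' to output
  Push '+' onto operator stack -> op-stack: [+]
  Operand 10 -> output
  See '+' (prec 1); top '+' (prec 1) >= it -> pop '+' to output
  Push '+' onto operator stack -> op-stack: [+]
  Operand 6 -> output
  End of input: pop '+' to output
Postfix result: 4 8 * 9 + 10 + 6 +

4 8 * 9 + 10 + 6 +


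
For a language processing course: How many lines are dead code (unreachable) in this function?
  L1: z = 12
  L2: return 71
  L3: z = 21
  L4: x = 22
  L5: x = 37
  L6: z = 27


Analyzing control flow:
  L1: reachable (before return)
  L2: reachable (return statement)
  L3: DEAD (after return at L2)
  L4: DEAD (after return at L2)
  L5: DEAD (after return at L2)
  L6: DEAD (after return at L2)
Return at L2, total lines = 6
Dead lines: L3 through L6
Count: 4

4


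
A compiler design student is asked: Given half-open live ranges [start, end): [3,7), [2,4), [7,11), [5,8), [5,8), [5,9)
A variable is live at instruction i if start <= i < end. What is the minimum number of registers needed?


Live ranges:
  Var0: [3, 7)
  Var1: [2, 4)
  Var2: [7, 11)
  Var3: [5, 8)
  Var4: [5, 8)
  Var5: [5, 9)
Sweep-line events (position, delta, active):
  pos=2 start -> active=1
  pos=3 start -> active=2
  pos=4 end -> active=1
  pos=5 start -> active=2
  pos=5 start -> active=3
  pos=5 start -> active=4
  pos=7 end -> active=3
  pos=7 start -> active=4
  pos=8 end -> active=3
  pos=8 end -> active=2
  pos=9 end -> active=1
  pos=11 end -> active=0
Maximum simultaneous active: 4
Minimum registers needed: 4

4


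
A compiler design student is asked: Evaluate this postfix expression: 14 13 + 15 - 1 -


Processing tokens left to right:
Push 14, Push 13
Pop 14 and 13, compute 14 + 13 = 27, push 27
Push 15
Pop 27 and 15, compute 27 - 15 = 12, push 12
Push 1
Pop 12 and 1, compute 12 - 1 = 11, push 11
Stack result: 11

11


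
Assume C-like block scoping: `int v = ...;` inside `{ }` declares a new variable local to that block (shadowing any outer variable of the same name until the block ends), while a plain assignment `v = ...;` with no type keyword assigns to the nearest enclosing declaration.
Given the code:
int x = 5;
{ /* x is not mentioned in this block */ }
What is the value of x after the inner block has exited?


Analyzing scoping rules:
Outer scope: declares x = 5
Inner block: x is neither redeclared nor assigned -> unchanged
After the block -> 5
Result: 5

5


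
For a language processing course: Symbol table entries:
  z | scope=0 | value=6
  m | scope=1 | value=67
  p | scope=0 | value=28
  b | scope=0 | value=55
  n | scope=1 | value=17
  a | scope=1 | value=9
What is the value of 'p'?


Searching symbol table for 'p':
  z | scope=0 | value=6
  m | scope=1 | value=67
  p | scope=0 | value=28 <- MATCH
  b | scope=0 | value=55
  n | scope=1 | value=17
  a | scope=1 | value=9
Found 'p' at scope 0 with value 28

28


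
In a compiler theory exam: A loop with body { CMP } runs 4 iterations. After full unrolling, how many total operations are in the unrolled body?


Loop body operations: CMP (1 op per iteration)
Unrolling 4 iterations:
  Iteration 1: CMP (1 ops)
  Iteration 2: CMP (1 ops)
  Iteration 3: CMP (1 ops)
  Iteration 4: CMP (1 ops)
Total: 4 iterations * 1 ops/iter = 4 operations

4


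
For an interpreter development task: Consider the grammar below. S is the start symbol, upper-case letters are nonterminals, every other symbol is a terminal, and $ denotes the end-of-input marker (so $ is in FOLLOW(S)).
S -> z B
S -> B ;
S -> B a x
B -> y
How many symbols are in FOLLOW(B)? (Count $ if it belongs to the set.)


S is the start symbol and does not occur in any rule body, so FOLLOW(S) = {$}.
Examining every occurrence of B in a rule body:
  S -> z B : B is at the right end -> add FOLLOW(S) = {$}
  S -> B ; : B is followed by terminal ';' -> add ';'
  S -> B a x : B is followed by terminal 'a' -> add 'a'
  B -> y : B does not occur in the body -> contributes nothing
FOLLOW(B) = {;, a, $}
Count: 3

3


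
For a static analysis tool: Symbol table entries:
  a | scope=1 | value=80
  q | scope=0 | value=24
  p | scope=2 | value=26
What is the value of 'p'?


Searching symbol table for 'p':
  a | scope=1 | value=80
  q | scope=0 | value=24
  p | scope=2 | value=26 <- MATCH
Found 'p' at scope 2 with value 26

26


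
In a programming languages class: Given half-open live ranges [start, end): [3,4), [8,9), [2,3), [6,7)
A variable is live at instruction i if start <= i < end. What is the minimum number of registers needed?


Live ranges:
  Var0: [3, 4)
  Var1: [8, 9)
  Var2: [2, 3)
  Var3: [6, 7)
Sweep-line events (position, delta, active):
  pos=2 start -> active=1
  pos=3 end -> active=0
  pos=3 start -> active=1
  pos=4 end -> active=0
  pos=6 start -> active=1
  pos=7 end -> active=0
  pos=8 start -> active=1
  pos=9 end -> active=0
Maximum simultaneous active: 1
Minimum registers needed: 1

1


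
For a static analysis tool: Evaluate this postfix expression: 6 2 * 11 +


Processing tokens left to right:
Push 6, Push 2
Pop 6 and 2, compute 6 * 2 = 12, push 12
Push 11
Pop 12 and 11, compute 12 + 11 = 23, push 23
Stack result: 23

23


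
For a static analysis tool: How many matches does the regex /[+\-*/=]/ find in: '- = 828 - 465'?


Pattern: /[+\-*/=]/ (operators)
Input: '- = 828 - 465'
Scanning for matches:
  Match 1: '-'
  Match 2: '='
  Match 3: '-'
Total matches: 3

3


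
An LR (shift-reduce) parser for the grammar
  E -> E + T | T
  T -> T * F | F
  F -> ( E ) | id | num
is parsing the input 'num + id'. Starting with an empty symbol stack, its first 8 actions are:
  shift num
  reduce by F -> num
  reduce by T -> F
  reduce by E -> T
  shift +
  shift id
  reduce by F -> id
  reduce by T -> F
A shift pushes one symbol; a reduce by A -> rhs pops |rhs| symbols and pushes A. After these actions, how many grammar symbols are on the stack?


Tracking the symbol stack through each action:
  Action 1: shift 'num' : push -> stack = [num] (size 1)
  Action 2: reduce by F -> num : pop 1, push F -> stack = [F] (size 1)
  Action 3: reduce by T -> F : pop 1, push T -> stack = [T] (size 1)
  Action 4: reduce by E -> T : pop 1, push E -> stack = [E] (size 1)
  Action 5: shift '+' : push -> stack = [E, +] (size 2)
  Action 6: shift 'id' : push -> stack = [E, +, id] (size 3)
  Action 7: reduce by F -> id : pop 1, push F -> stack = [E, +, F] (size 3)
  Action 8: reduce by T -> F : pop 1, push T -> stack = [E, +, T] (size 3)
Final stack size: 3

3


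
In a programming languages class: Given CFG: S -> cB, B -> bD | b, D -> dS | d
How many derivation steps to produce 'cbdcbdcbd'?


Grammar: S -> cB, B -> bD | b, D -> dS | d
Deriving 'cbdcbdcbd':
Step 1: S -> cB => cB
Step 2: B -> bD => cbD
Step 3: D -> dS => cbdS
Step 4: S -> cB => cbdcB
Step 5: B -> bD => cbdcbD
Step 6: D -> dS => cbdcbdS
Step 7: S -> cB => cbdcbdcB
Step 8: B -> bD => cbdcbdcbD
Step 9: D -> d => cbdcbdcbd
Total derivation steps: 9

9


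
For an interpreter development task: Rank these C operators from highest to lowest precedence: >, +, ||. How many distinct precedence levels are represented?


Looking up precedence for each operator:
  > -> precedence 4
  + -> precedence 5
  || -> precedence 1
Sorted highest to lowest: +, >, ||
Distinct precedence values: [5, 4, 1]
Number of distinct levels: 3

3


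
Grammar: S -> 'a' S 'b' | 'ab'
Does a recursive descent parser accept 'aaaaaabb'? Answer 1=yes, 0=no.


Grammar accepts strings of the form a^n b^n (n >= 1)
Word: 'aaaaaabb'
Counting: 6 a's and 2 b's
Check: 6 == 2? No
Mismatch: a-count != b-count
Rejected

0


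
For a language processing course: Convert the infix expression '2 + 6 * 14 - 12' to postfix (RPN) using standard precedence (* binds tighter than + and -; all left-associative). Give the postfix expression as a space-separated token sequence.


Applying the shunting-yard algorithm:
  Operand 2 -> output
  Push '+' onto operator stack -> op-stack: [+]
  Operand 6 -> output
  Push '*' onto operator stack -> op-stack: [+, *]
  Operand 14 -> output
  See '-' (prec 1); top '*' (prec 2) >= it -> pop '*' to output
  See '-' (prec 1); top '+' (prec 1) >= it -> pop '+' to output
  Push '-' onto operator stack -> op-stack: [-]
  Operand 12 -> output
  End of input: pop '-' to output
Postfix result: 2 6 14 * + 12 -

2 6 14 * + 12 -


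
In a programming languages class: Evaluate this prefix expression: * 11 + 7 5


Parsing prefix expression: * 11 + 7 5
Step 1: Innermost operation '+ 7 5'
  7 + 5 = 12
Step 2: Outer operation '* 11 [12]'
  11 * 12 = 132

132


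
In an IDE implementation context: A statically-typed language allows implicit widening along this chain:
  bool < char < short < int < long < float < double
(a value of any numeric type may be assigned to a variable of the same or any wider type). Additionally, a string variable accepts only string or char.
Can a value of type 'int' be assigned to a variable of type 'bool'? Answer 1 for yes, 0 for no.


Target variable type: bool
Source value type: int
Numeric ranks: int=3, bool=0
Widening allowed iff rank(source) <= rank(target): 3 <= 0? No
Result: 0

0


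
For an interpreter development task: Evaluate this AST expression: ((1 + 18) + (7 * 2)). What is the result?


Expression: ((1 + 18) + (7 * 2))
Evaluating step by step:
  1 + 18 = 19
  7 * 2 = 14
  19 + 14 = 33
Result: 33

33


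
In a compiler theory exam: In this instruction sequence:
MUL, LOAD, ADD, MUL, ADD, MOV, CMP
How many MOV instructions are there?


Scanning instruction sequence for MOV:
  Position 1: MUL
  Position 2: LOAD
  Position 3: ADD
  Position 4: MUL
  Position 5: ADD
  Position 6: MOV <- MATCH
  Position 7: CMP
Matches at positions: [6]
Total MOV count: 1

1


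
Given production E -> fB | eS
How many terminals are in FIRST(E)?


Production: E -> fB | eS
Examining each alternative for leading terminals:
  E -> fB : first terminal = 'f'
  E -> eS : first terminal = 'e'
FIRST(E) = {e, f}
Count: 2

2


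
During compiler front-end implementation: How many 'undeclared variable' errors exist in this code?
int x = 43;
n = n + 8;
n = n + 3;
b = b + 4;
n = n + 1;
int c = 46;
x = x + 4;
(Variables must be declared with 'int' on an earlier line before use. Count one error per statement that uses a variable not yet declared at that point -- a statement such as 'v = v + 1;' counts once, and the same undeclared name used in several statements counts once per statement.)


Scanning code line by line:
  Line 1: declare 'x' -> declared = ['x']
  Line 2: use 'n' -> ERROR (undeclared)
  Line 3: use 'n' -> ERROR (undeclared)
  Line 4: use 'b' -> ERROR (undeclared)
  Line 5: use 'n' -> ERROR (undeclared)
  Line 6: declare 'c' -> declared = ['c', 'x']
  Line 7: use 'x' -> OK (declared)
Total undeclared variable errors: 4

4


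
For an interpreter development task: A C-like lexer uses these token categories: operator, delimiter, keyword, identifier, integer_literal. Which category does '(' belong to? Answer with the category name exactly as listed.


Token: '('
Checking categories:
  identifier: no
  integer_literal: no
  operator: no
  keyword: no
  delimiter: YES
Category: delimiter

delimiter


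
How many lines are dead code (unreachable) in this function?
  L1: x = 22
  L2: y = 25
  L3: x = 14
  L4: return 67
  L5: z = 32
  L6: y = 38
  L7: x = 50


Analyzing control flow:
  L1: reachable (before return)
  L2: reachable (before return)
  L3: reachable (before return)
  L4: reachable (return statement)
  L5: DEAD (after return at L4)
  L6: DEAD (after return at L4)
  L7: DEAD (after return at L4)
Return at L4, total lines = 7
Dead lines: L5 through L7
Count: 3

3


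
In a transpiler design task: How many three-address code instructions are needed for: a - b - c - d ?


Expression: a - b - c - d
Generating three-address code (respecting * over +/- precedence):
  Instruction 1: t1 = a - b
  Instruction 2: t2 = t1 - c
  Instruction 3: t3 = t2 - d
Total instructions: 3

3


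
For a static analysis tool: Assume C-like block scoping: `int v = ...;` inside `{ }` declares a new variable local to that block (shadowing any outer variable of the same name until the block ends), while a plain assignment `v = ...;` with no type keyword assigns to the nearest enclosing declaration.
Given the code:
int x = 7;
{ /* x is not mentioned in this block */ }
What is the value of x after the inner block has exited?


Analyzing scoping rules:
Outer scope: declares x = 7
Inner block: x is neither redeclared nor assigned -> unchanged
After the block -> 7
Result: 7

7


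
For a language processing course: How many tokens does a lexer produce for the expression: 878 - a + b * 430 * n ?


Scanning '878 - a + b * 430 * n'
Token 1: '878' -> integer_literal
Token 2: '-' -> operator
Token 3: 'a' -> identifier
Token 4: '+' -> operator
Token 5: 'b' -> identifier
Token 6: '*' -> operator
Token 7: '430' -> integer_literal
Token 8: '*' -> operator
Token 9: 'n' -> identifier
Total tokens: 9

9


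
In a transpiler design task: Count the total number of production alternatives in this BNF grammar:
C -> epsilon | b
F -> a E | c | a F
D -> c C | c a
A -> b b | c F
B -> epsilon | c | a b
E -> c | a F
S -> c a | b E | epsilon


Counting alternatives per rule:
  C: 2 alternative(s)
  F: 3 alternative(s)
  D: 2 alternative(s)
  A: 2 alternative(s)
  B: 3 alternative(s)
  E: 2 alternative(s)
  S: 3 alternative(s)
Sum: 2 + 3 + 2 + 2 + 3 + 2 + 3 = 17

17


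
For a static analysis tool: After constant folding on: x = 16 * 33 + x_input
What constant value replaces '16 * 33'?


Identifying constant sub-expression:
  Original: x = 16 * 33 + x_input
  16 and 33 are both compile-time constants
  Evaluating: 16 * 33 = 528
  After folding: x = 528 + x_input

528


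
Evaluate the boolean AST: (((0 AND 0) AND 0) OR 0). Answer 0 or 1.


Step 1: Evaluate inner node
  0 AND 0 = 0
Step 2: Evaluate next node
  0 AND 0 = 0
Step 3: Evaluate root node
  0 OR 0 = 0

0


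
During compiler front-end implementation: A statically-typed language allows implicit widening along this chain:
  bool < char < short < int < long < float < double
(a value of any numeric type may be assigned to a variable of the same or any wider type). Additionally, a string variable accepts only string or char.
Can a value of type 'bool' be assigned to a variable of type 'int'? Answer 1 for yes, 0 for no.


Target variable type: int
Source value type: bool
Numeric ranks: bool=0, int=3
Widening allowed iff rank(source) <= rank(target): 0 <= 3? Yes
Result: 1

1


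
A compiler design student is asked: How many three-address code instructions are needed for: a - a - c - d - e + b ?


Expression: a - a - c - d - e + b
Generating three-address code (respecting * over +/- precedence):
  Instruction 1: t1 = a - a
  Instruction 2: t2 = t1 - c
  Instruction 3: t3 = t2 - d
  Instruction 4: t4 = t3 - e
  Instruction 5: t5 = t4 + b
Total instructions: 5

5


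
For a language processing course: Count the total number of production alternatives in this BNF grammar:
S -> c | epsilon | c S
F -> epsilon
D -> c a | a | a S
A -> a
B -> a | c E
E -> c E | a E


Counting alternatives per rule:
  S: 3 alternative(s)
  F: 1 alternative(s)
  D: 3 alternative(s)
  A: 1 alternative(s)
  B: 2 alternative(s)
  E: 2 alternative(s)
Sum: 3 + 1 + 3 + 1 + 2 + 2 = 12

12


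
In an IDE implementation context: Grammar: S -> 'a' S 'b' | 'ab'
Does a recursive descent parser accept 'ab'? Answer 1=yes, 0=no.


Grammar accepts strings of the form a^n b^n (n >= 1)
Word: 'ab'
Counting: 1 a's and 1 b's
Check: 1 == 1? Yes
Derivation (S -> aSb applied 0 time(s), then S -> ab): S => ab
Accepted

1


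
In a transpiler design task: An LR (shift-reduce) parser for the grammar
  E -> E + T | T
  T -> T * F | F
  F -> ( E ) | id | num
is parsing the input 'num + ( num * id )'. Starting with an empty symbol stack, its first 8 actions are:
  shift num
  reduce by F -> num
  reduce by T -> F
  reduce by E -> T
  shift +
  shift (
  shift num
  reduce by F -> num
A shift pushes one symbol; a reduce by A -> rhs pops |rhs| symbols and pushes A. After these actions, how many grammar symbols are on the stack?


Tracking the symbol stack through each action:
  Action 1: shift 'num' : push -> stack = [num] (size 1)
  Action 2: reduce by F -> num : pop 1, push F -> stack = [F] (size 1)
  Action 3: reduce by T -> F : pop 1, push T -> stack = [T] (size 1)
  Action 4: reduce by E -> T : pop 1, push E -> stack = [E] (size 1)
  Action 5: shift '+' : push -> stack = [E, +] (size 2)
  Action 6: shift '(' : push -> stack = [E, +, (] (size 3)
  Action 7: shift 'num' : push -> stack = [E, +, (, num] (size 4)
  Action 8: reduce by F -> num : pop 1, push F -> stack = [E, +, (, F] (size 4)
Final stack size: 4

4


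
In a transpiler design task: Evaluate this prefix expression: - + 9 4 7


Parsing prefix expression: - + 9 4 7
Step 1: Innermost operation '+ 9 4'
  9 + 4 = 13
Step 2: Outer operation '- [13] 7'
  13 - 7 = 6

6


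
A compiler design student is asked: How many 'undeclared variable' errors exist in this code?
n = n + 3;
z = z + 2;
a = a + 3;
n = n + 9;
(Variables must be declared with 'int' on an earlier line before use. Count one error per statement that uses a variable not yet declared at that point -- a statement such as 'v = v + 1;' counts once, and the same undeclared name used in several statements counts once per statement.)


Scanning code line by line:
  Line 1: use 'n' -> ERROR (undeclared)
  Line 2: use 'z' -> ERROR (undeclared)
  Line 3: use 'a' -> ERROR (undeclared)
  Line 4: use 'n' -> ERROR (undeclared)
Total undeclared variable errors: 4

4


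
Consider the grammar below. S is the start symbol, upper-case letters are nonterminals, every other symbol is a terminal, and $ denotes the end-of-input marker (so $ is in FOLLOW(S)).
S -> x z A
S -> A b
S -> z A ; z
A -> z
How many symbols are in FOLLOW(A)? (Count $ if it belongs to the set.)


S is the start symbol and does not occur in any rule body, so FOLLOW(S) = {$}.
Examining every occurrence of A in a rule body:
  S -> x z A : A is at the right end -> add FOLLOW(S) = {$}
  S -> A b : A is followed by terminal 'b' -> add 'b'
  S -> z A ; z : A is followed by terminal ';' -> add ';'
  A -> z : A does not occur in the body -> contributes nothing
FOLLOW(A) = {;, b, $}
Count: 3

3


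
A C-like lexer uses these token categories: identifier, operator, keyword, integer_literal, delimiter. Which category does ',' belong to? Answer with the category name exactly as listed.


Token: ','
Checking categories:
  identifier: no
  integer_literal: no
  operator: no
  keyword: no
  delimiter: YES
Category: delimiter

delimiter


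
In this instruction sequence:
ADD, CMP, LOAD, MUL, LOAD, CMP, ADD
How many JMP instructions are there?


Scanning instruction sequence for JMP:
  Position 1: ADD
  Position 2: CMP
  Position 3: LOAD
  Position 4: MUL
  Position 5: LOAD
  Position 6: CMP
  Position 7: ADD
Matches at positions: []
Total JMP count: 0

0


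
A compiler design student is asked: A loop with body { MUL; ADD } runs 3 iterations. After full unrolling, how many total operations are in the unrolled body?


Loop body operations: MUL, ADD (2 ops per iteration)
Unrolling 3 iterations:
  Iteration 1: MUL, ADD (2 ops)
  Iteration 2: MUL, ADD (2 ops)
  Iteration 3: MUL, ADD (2 ops)
Total: 3 iterations * 2 ops/iter = 6 operations

6


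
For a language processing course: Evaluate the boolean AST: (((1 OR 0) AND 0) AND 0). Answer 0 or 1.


Step 1: Evaluate inner node
  1 OR 0 = 1
Step 2: Evaluate next node
  1 AND 0 = 0
Step 3: Evaluate root node
  0 AND 0 = 0

0


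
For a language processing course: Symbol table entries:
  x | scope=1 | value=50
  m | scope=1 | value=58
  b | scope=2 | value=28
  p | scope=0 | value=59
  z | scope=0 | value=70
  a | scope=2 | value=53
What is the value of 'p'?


Searching symbol table for 'p':
  x | scope=1 | value=50
  m | scope=1 | value=58
  b | scope=2 | value=28
  p | scope=0 | value=59 <- MATCH
  z | scope=0 | value=70
  a | scope=2 | value=53
Found 'p' at scope 0 with value 59

59


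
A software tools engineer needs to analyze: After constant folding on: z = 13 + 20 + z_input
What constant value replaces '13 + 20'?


Identifying constant sub-expression:
  Original: z = 13 + 20 + z_input
  13 and 20 are both compile-time constants
  Evaluating: 13 + 20 = 33
  After folding: z = 33 + z_input

33


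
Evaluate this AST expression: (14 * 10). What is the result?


Expression: (14 * 10)
Evaluating step by step:
  14 * 10 = 140
Result: 140

140


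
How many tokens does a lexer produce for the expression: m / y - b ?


Scanning 'm / y - b'
Token 1: 'm' -> identifier
Token 2: '/' -> operator
Token 3: 'y' -> identifier
Token 4: '-' -> operator
Token 5: 'b' -> identifier
Total tokens: 5

5


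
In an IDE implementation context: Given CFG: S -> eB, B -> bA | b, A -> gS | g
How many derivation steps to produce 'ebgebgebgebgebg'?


Grammar: S -> eB, B -> bA | b, A -> gS | g
Deriving 'ebgebgebgebgebg':
Step 1: S -> eB => eB
Step 2: B -> bA => ebA
Step 3: A -> gS => ebgS
Step 4: S -> eB => ebgeB
Step 5: B -> bA => ebgebA
Step 6: A -> gS => ebgebgS
Step 7: S -> eB => ebgebgeB
Step 8: B -> bA => ebgebgebA
Step 9: A -> gS => ebgebgebgS
Step 10: S -> eB => ebgebgebgeB
Step 11: B -> bA => ebgebgebgebA
Step 12: A -> gS => ebgebgebgebgS
Step 13: S -> eB => ebgebgebgebgeB
Step 14: B -> bA => ebgebgebgebgebA
Step 15: A -> g => ebgebgebgebgebg
Total derivation steps: 15

15


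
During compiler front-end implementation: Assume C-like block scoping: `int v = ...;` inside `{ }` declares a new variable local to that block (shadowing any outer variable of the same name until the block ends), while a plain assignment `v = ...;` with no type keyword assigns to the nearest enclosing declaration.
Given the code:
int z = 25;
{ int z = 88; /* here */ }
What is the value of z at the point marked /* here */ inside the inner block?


Analyzing scoping rules:
Outer scope: declares z = 25
Inner block: 'int z = 88;' declares a NEW z that shadows the outer one
Inside the block the inner declaration is in scope -> 88
Result: 88

88


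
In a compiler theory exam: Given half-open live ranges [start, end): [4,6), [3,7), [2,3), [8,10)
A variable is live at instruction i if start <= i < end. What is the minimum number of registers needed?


Live ranges:
  Var0: [4, 6)
  Var1: [3, 7)
  Var2: [2, 3)
  Var3: [8, 10)
Sweep-line events (position, delta, active):
  pos=2 start -> active=1
  pos=3 end -> active=0
  pos=3 start -> active=1
  pos=4 start -> active=2
  pos=6 end -> active=1
  pos=7 end -> active=0
  pos=8 start -> active=1
  pos=10 end -> active=0
Maximum simultaneous active: 2
Minimum registers needed: 2

2


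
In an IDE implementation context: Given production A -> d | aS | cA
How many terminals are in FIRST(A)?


Production: A -> d | aS | cA
Examining each alternative for leading terminals:
  A -> d : first terminal = 'd'
  A -> aS : first terminal = 'a'
  A -> cA : first terminal = 'c'
FIRST(A) = {a, c, d}
Count: 3

3


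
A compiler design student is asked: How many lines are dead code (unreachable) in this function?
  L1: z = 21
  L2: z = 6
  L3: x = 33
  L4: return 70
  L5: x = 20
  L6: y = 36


Analyzing control flow:
  L1: reachable (before return)
  L2: reachable (before return)
  L3: reachable (before return)
  L4: reachable (return statement)
  L5: DEAD (after return at L4)
  L6: DEAD (after return at L4)
Return at L4, total lines = 6
Dead lines: L5 through L6
Count: 2

2


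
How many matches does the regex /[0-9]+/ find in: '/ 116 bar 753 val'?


Pattern: /[0-9]+/ (int literals)
Input: '/ 116 bar 753 val'
Scanning for matches:
  Match 1: '116'
  Match 2: '753'
Total matches: 2

2


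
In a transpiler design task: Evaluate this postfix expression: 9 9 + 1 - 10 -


Processing tokens left to right:
Push 9, Push 9
Pop 9 and 9, compute 9 + 9 = 18, push 18
Push 1
Pop 18 and 1, compute 18 - 1 = 17, push 17
Push 10
Pop 17 and 10, compute 17 - 10 = 7, push 7
Stack result: 7

7


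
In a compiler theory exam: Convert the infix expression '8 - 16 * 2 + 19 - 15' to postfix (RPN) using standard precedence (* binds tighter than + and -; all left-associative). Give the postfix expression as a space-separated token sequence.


Applying the shunting-yard algorithm:
  Operand 8 -> output
  Push '-' onto operator stack -> op-stack: [-]
  Operand 16 -> output
  Push '*' onto operator stack -> op-stack: [-, *]
  Operand 2 -> output
  See '+' (prec 1); top '*' (prec 2) >= it -> pop '*' to output
  See '+' (prec 1); top '-' (prec 1) >= it -> pop '-' to output
  Push '+' onto operator stack -> op-stack: [+]
  Operand 19 -> output
  See '-' (prec 1); top '+' (prec 1) >= it -> pop '+' to output
  Push '-' onto operator stack -> op-stack: [-]
  Operand 15 -> output
  End of input: pop '-' to output
Postfix result: 8 16 2 * - 19 + 15 -

8 16 2 * - 19 + 15 -


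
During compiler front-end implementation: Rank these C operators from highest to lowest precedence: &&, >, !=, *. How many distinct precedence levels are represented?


Looking up precedence for each operator:
  && -> precedence 2
  > -> precedence 4
  != -> precedence 3
  * -> precedence 6
Sorted highest to lowest: *, >, !=, &&
Distinct precedence values: [6, 4, 3, 2]
Number of distinct levels: 4

4


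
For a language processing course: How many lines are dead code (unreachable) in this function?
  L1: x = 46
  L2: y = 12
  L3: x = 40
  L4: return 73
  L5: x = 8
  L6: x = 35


Analyzing control flow:
  L1: reachable (before return)
  L2: reachable (before return)
  L3: reachable (before return)
  L4: reachable (return statement)
  L5: DEAD (after return at L4)
  L6: DEAD (after return at L4)
Return at L4, total lines = 6
Dead lines: L5 through L6
Count: 2

2


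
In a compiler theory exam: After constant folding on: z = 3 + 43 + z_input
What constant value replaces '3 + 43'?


Identifying constant sub-expression:
  Original: z = 3 + 43 + z_input
  3 and 43 are both compile-time constants
  Evaluating: 3 + 43 = 46
  After folding: z = 46 + z_input

46


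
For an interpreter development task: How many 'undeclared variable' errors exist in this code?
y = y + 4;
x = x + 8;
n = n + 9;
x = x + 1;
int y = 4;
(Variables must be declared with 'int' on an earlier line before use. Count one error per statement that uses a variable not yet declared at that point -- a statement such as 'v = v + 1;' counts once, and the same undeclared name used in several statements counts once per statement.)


Scanning code line by line:
  Line 1: use 'y' -> ERROR (undeclared)
  Line 2: use 'x' -> ERROR (undeclared)
  Line 3: use 'n' -> ERROR (undeclared)
  Line 4: use 'x' -> ERROR (undeclared)
  Line 5: declare 'y' -> declared = ['y']
Total undeclared variable errors: 4

4


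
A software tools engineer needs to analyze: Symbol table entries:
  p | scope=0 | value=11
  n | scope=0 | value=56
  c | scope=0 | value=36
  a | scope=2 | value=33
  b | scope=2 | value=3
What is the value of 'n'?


Searching symbol table for 'n':
  p | scope=0 | value=11
  n | scope=0 | value=56 <- MATCH
  c | scope=0 | value=36
  a | scope=2 | value=33
  b | scope=2 | value=3
Found 'n' at scope 0 with value 56

56


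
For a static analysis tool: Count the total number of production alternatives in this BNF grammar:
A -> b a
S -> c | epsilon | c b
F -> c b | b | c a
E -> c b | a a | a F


Counting alternatives per rule:
  A: 1 alternative(s)
  S: 3 alternative(s)
  F: 3 alternative(s)
  E: 3 alternative(s)
Sum: 1 + 3 + 3 + 3 = 10

10


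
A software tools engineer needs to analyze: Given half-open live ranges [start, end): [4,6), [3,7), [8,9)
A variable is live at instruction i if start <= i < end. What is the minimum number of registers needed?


Live ranges:
  Var0: [4, 6)
  Var1: [3, 7)
  Var2: [8, 9)
Sweep-line events (position, delta, active):
  pos=3 start -> active=1
  pos=4 start -> active=2
  pos=6 end -> active=1
  pos=7 end -> active=0
  pos=8 start -> active=1
  pos=9 end -> active=0
Maximum simultaneous active: 2
Minimum registers needed: 2

2


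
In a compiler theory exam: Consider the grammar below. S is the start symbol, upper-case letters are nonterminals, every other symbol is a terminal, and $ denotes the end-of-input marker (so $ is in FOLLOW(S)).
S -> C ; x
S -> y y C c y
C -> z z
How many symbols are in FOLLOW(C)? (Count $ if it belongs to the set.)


S is the start symbol and does not occur in any rule body, so FOLLOW(S) = {$}.
Examining every occurrence of C in a rule body:
  S -> C ; x : C is followed by terminal ';' -> add ';'
  S -> y y C c y : C is followed by terminal 'c' -> add 'c'
  C -> z z : C does not occur in the body -> contributes nothing
FOLLOW(C) = {;, c}
Count: 2

2


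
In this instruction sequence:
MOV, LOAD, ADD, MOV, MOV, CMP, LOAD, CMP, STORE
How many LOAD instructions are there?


Scanning instruction sequence for LOAD:
  Position 1: MOV
  Position 2: LOAD <- MATCH
  Position 3: ADD
  Position 4: MOV
  Position 5: MOV
  Position 6: CMP
  Position 7: LOAD <- MATCH
  Position 8: CMP
  Position 9: STORE
Matches at positions: [2, 7]
Total LOAD count: 2

2


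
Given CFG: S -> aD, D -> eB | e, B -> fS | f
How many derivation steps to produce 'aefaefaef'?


Grammar: S -> aD, D -> eB | e, B -> fS | f
Deriving 'aefaefaef':
Step 1: S -> aD => aD
Step 2: D -> eB => aeB
Step 3: B -> fS => aefS
Step 4: S -> aD => aefaD
Step 5: D -> eB => aefaeB
Step 6: B -> fS => aefaefS
Step 7: S -> aD => aefaefaD
Step 8: D -> eB => aefaefaeB
Step 9: B -> f => aefaefaef
Total derivation steps: 9

9
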